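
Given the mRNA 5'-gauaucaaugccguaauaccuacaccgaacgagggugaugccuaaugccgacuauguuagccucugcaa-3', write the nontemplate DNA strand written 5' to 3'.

5′-GATATCAATGCCGTAATACCTACACCGAACGAGGGTGATGCCTAATGCCGACTATGTTAGCCTCTGCAA-3′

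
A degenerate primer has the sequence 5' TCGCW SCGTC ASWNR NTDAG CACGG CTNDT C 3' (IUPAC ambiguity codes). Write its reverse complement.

Standard pairs A↔T, G↔C; ambiguity codes pair R↔Y, W↔W, S↔S, D↔H, N↔N. Complement (AGCGWSGCAGTSWNYNAHTCGTGCCGANHAG), then reverse for 5'→3'.

5'-GAHNAGCCGTGCTHANYNWSTGACGSWGCGA-3'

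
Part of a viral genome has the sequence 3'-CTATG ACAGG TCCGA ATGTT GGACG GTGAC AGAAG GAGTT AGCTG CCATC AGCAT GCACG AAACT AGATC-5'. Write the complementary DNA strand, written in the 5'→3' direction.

5'-GATACTGTCCAGGCTTACAACCTGCCACTGTCTTCCTCAATCGACGGTAGTCGTACGTGCTTTGATCTAG-3'

The strand is given 3'→5', so its complement runs 5'→3' in the same left-to-right order: pair each base A↔T, G↔C.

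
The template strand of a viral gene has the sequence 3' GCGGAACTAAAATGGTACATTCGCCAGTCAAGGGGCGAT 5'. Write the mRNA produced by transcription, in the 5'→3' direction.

Reading the template 3'→5' as shown, RNA polymerase pairs each base (A→U, T→A, G↔C) to build mRNA 5'→3' directly.

5'-CGCCUUGAUUUUACCAUGUAAGCGGUCAGUUCCCCGCUA-3'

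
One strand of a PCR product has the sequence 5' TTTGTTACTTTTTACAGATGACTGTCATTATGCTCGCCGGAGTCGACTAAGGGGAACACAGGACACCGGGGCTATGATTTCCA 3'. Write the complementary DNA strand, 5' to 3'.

5'-TGGAAATCATAGCCCCGGTGTCCTGTGTTCCCCTTAGTCGACTCCGGCGAGCATAATGACAGTCATCTGTAAAAAGTAACAAA-3'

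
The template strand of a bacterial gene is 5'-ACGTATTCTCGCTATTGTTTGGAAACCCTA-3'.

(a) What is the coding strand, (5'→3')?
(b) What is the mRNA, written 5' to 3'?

(a) 5'-TAGGGTTTCCAAACAATAGCGAGAATACGT-3'
(b) 5'-UAGGGUUUCCAAACAAUAGCGAGAAUACGU-3'

(a) The coding strand is the reverse complement of the template: complement TGCATAAGAGCGATAACAAACCTTTGGGAT, then reverse.
(b) mRNA has the coding-strand sequence with T→U.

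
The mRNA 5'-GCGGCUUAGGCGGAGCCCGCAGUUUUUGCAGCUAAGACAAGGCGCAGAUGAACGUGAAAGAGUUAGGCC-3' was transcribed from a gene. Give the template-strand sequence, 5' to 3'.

5′-GGCCTAACTCTTTCACGTTCATCTGCGCCTTGTCTTAGCTGCAAAAACTGCGGGCTCCGCCTAAGCCGC-3′

Replace U with T to get the coding DNA strand: GCGGCTTAGGCGGAGCCCGCAGTTTTTGCAGCTAAGACAAGGCGCAGATGAACGTGAAAGAGTTAGGCC. The template strand is its reverse complement (complement CGCCGAATCCGCCTCGGGCGTCAAAAACGTCGATTCTGTTCCGCGTCTACTTGCACTTTCTCAATCCGG, then reverse).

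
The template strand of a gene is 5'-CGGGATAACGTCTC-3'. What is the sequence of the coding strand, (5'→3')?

5'-GAGACGTTATCCCG-3'

The coding strand is complementary and antiparallel to the template: take the complement (A↔T, G↔C) and reverse.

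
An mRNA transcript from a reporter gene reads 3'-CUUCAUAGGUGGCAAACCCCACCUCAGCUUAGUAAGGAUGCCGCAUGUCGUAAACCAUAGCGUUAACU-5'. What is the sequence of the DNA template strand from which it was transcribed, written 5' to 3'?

Written 5'→3' the mRNA is UCAAUUGCGAUACCAAAUGCUGUACGCCGUAGGAAUGAUUCGACUCCACCCCAAACGGUGGAUACUUC, so the coding DNA strand is TCAATTGCGATACCAAATGCTGTACGCCGTAGGAATGATTCGACTCCACCCCAAACGGTGGATACTTC. The template is its reverse complement.

5'-GAAGTATCCACCGTTTGGGGTGGAGTCGAATCATTCCTACGGCGTACAGCATTTGGTATCGCAATTGA-3'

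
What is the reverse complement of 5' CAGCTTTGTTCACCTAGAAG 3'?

5′-CTTCTAGGTGAACAAAGCTG-3′

Complement each base (A↔T, G↔C): GTCGAAACAAGTGGATCTTC. Then reverse.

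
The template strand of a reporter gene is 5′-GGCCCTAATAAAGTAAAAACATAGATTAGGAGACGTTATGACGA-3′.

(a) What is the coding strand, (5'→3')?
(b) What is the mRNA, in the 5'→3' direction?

(a) 5'-TCGTCATAACGTCTCCTAATCTATGTTTTTACTTTATTAGGGCC-3'
(b) 5'-UCGUCAUAACGUCUCCUAAUCUAUGUUUUUACUUUAUUAGGGCC-3'

(a) The coding strand is the reverse complement of the template: complement CCGGGATTATTTCATTTTTGTATCTAATCCTCTGCAATACTGCT, then reverse.
(b) mRNA has the coding-strand sequence with T→U.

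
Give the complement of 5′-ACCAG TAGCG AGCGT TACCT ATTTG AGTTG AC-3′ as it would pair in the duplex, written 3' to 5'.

Base-pairing A↔T, G↔C gives the complement. The complementary strand is antiparallel, so paired with a 5'→3' strand it runs 3'→5'.

3'-TGGTCATCGCTCGCAATGGATAAACTCAACTG-5'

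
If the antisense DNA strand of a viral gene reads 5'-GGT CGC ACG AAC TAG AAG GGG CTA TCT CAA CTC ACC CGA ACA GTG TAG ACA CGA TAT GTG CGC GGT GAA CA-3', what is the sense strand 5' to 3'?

5'-TGTTCACCGCGCACATATCGTGTCTACACTGTTCGGGTGAGTTGAGATAGCCCCTTCTAGTTCGTGCGACC-3'

The coding strand is complementary and antiparallel to the template: take the complement (A↔T, G↔C) and reverse.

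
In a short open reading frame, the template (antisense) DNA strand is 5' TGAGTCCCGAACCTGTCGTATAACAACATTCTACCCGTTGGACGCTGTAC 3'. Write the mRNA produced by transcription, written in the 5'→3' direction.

RNA polymerase reads the template 3'→5' and synthesizes mRNA 5'→3' by base-pairing (A→U, T→A, G↔C). The complement of the template is ACTCAGGGCTTGGACAGCATATTGTTGTAAGATGGGCAACCTGCGACATG; antiparallel, so 5'→3' the coding strand is GTACAGCGTCCAACGGGTAGAATGTTGTTATACGACAGGTTCGGGACTCA. Replace T with U for the mRNA.

5′-GUACAGCGUCCAACGGGUAGAAUGUUGUUAUACGACAGGUUCGGGACUCA-3′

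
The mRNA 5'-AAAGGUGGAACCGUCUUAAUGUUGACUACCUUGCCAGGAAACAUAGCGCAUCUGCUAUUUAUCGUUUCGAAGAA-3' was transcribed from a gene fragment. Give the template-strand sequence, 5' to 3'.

Replace U with T to get the coding DNA strand: AAAGGTGGAACCGTCTTAATGTTGACTACCTTGCCAGGAAACATAGCGCATCTGCTATTTATCGTTTCGAAGAA. The template strand is its reverse complement (complement TTTCCACCTTGGCAGAATTACAACTGATGGAACGGTCCTTTGTATCGCGTAGACGATAAATAGCAAAGCTTCTT, then reverse).

5'-TTCTTCGAAACGATAAATAGCAGATGCGCTATGTTTCCTGGCAAGGTAGTCAACATTAAGACGGTTCCACCTTT-3'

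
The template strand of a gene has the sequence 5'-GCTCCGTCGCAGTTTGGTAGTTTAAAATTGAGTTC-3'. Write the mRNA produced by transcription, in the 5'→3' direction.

The mRNA has the sequence of the coding strand (reverse complement of the template) with T→U. Reverse complement of GCTCCGTCGCAGTTTGGTAGTTTAAAATTGAGTTC is GAACTCAATTTTAAACTACCAAACTGCGACGGAGC; then T→U.

5′-GAACUCAAUUUUAAACUACCAAACUGCGACGGAGC-3′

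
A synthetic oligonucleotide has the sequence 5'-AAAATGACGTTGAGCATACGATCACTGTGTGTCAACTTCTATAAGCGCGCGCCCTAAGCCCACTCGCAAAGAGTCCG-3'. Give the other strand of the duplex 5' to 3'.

5′-CGGACTCTTTGCGAGTGGGCTTAGGGCGCGCGCTTATAGAAGTTGACACACAGTGATCGTATGCTCAACGTCATTTT-3′

Pairing A↔T and G↔C gives TTTTACTGCAACTCGTATGCTAGTGACACACAGTTGAAGATATTCGCGCGCGGGATTCGGGTGAGCGTTTCTCAGGC, running 3'→5'. Reverse for the 5'→3' convention.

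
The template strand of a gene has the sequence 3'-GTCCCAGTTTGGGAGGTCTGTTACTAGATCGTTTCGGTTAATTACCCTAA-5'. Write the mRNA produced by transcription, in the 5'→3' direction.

5'-CAGGGUCAAACCCUCCAGACAAUGAUCUAGCAAAGCCAAUUAAUGGGAUU-3'

Reading the template 3'→5' as shown, RNA polymerase pairs each base (A→U, T→A, G↔C) to build mRNA 5'→3' directly.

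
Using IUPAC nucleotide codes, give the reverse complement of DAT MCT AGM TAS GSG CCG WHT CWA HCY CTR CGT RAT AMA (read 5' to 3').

Standard pairs A↔T, G↔C; ambiguity codes pair R↔Y, M↔K, W↔W, S↔S, D↔H. Complement (HTAKGATCKATSCSCGGCWDAGWTDGRGAYGCAYTATKT), then reverse for 5'→3'.

5'-TKTATYACGYAGRGDTWGADWCGGCSCSTAKCTAGKATH-3'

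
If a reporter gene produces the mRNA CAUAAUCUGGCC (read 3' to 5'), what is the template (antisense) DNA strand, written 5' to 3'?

Written 5'→3' the mRNA is CCGGUCUAAUAC, so the coding DNA strand is CCGGTCTAATAC. The template is its reverse complement.

5'-GTATTAGACCGG-3'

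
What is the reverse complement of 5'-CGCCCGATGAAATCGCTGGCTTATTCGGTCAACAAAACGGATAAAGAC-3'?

5′-GTCTTTATCCGTTTTGTTGACCGAATAAGCCAGCGATTTCATCGGGCG-3′

Reading the sequence 3'→5' and pairing each base (A↔T, G↔C) gives the reverse complement directly.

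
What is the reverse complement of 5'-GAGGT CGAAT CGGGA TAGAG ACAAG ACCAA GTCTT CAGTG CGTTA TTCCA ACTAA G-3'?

Reading the sequence 3'→5' and pairing each base (A↔T, G↔C) gives the reverse complement directly.

5'-CTTAGTTGGAATAACGCACTGAAGACTTGGTCTTGTCTCTATCCCGATTCGACCTC-3'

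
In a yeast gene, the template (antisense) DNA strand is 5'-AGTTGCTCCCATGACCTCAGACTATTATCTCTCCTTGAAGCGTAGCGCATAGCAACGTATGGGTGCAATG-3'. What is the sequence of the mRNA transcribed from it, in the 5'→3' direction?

RNA polymerase reads the template 3'→5' and synthesizes mRNA 5'→3' by base-pairing (A→U, T→A, G↔C). The complement of the template is TCAACGAGGGTACTGGAGTCTGATAATAGAGAGGAACTTCGCATCGCGTATCGTTGCATACCCACGTTAC; antiparallel, so 5'→3' the coding strand is CATTGCACCCATACGTTGCTATGCGCTACGCTTCAAGGAGAGATAATAGTCTGAGGTCATGGGAGCAACT. Replace T with U for the mRNA.

5'-CAUUGCACCCAUACGUUGCUAUGCGCUACGCUUCAAGGAGAGAUAAUAGUCUGAGGUCAUGGGAGCAACU-3'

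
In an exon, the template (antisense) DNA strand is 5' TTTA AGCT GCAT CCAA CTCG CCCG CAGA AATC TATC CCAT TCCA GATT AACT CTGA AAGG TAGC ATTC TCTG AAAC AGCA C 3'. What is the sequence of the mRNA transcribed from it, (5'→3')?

5'-GUGCUGUUUCAGAGAAUGCUACCUUUCAGAGUUAAUCUGGAAUGGGAUAGAUUUCUGCGGGCGAGUUGGAUGCAGCUUAAA-3'

RNA polymerase reads the template 3'→5' and synthesizes mRNA 5'→3' by base-pairing (A→U, T→A, G↔C). The complement of the template is AAATTCGACGTAGGTTGAGCGGGCGTCTTTAGATAGGGTAAGGTCTAATTGAGACTTTCCATCGTAAGAGACTTTGTCGTG; antiparallel, so 5'→3' the coding strand is GTGCTGTTTCAGAGAATGCTACCTTTCAGAGTTAATCTGGAATGGGATAGATTTCTGCGGGCGAGTTGGATGCAGCTTAAA. Replace T with U for the mRNA.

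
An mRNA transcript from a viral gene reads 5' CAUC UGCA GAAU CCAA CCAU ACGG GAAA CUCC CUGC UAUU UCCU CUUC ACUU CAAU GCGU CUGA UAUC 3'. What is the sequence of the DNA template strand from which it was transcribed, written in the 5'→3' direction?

5'-GATATCAGACGCATTGAAGTGAAGAGGAAATAGCAGGGAGTTTCCCGTATGGTTGGATTCTGCAGATG-3'

Replace U with T to get the coding DNA strand: CATCTGCAGAATCCAACCATACGGGAAACTCCCTGCTATTTCCTCTTCACTTCAATGCGTCTGATATC. The template strand is its reverse complement (complement GTAGACGTCTTAGGTTGGTATGCCCTTTGAGGGACGATAAAGGAGAAGTGAAGTTACGCAGACTATAG, then reverse).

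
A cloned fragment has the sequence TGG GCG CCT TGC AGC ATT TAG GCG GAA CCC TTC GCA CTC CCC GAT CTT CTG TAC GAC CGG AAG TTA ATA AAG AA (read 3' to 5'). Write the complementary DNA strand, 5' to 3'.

The strand is given 3'→5', so its complement runs 5'→3' in the same left-to-right order: pair each base A↔T, G↔C.

5'-ACCCGCGGAACGTCGTAAATCCGCCTTGGGAAGCGTGAGGGGCTAGAAGACATGCTGGCCTTCAATTATTTCTT-3'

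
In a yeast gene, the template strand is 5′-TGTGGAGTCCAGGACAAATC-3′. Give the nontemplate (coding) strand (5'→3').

5'-GATTTGTCCTGGACTCCACA-3'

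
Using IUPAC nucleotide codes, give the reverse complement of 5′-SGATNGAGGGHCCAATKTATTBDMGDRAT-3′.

Standard pairs A↔T, G↔C; ambiguity codes pair R↔Y, M↔K, S↔S, B↔V, D↔H, N↔N. Complement (SCTANCTCCCDGGTTAMATAAVHKCHYTA), then reverse for 5'→3'.

5'-ATYHCKHVAATAMATTGGDCCCTCNATCS-3'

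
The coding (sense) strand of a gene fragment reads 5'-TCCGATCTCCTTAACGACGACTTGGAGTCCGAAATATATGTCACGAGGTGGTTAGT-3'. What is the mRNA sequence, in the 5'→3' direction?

The mRNA is synthesized from the template strand, so it matches the coding strand with T replaced by U.

5'-UCCGAUCUCCUUAACGACGACUUGGAGUCCGAAAUAUAUGUCACGAGGUGGUUAGU-3'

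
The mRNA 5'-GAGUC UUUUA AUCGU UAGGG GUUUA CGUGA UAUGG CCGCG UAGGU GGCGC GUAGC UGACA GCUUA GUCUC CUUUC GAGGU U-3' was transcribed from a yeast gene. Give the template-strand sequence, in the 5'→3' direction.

5'-AACCTCGAAAGGAGACTAAGCTGTCAGCTACGCGCCACCTACGCGGCCATATCACGTAAACCCCTAACGATTAAAAGACTC-3'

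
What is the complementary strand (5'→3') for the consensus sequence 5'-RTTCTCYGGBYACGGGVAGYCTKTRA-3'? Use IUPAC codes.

Standard pairs A↔T, G↔C; ambiguity codes pair R↔Y, K↔M, B↔V. Complement (YAAGAGRCCVRTGCCCBTCRGAMAYT), then reverse for 5'→3'.

5'-TYAMAGRCTBCCCGTRVCCRGAGAAY-3'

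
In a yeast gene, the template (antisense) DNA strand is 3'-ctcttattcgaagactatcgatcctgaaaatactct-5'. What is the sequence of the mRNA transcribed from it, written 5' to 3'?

5′-GAGAAUAAGCUUCUGAUAGCUAGGACUUUUAUGAGA-3′

Reading the template 3'→5' as shown, RNA polymerase pairs each base (A→U, T→A, G↔C) to build mRNA 5'→3' directly.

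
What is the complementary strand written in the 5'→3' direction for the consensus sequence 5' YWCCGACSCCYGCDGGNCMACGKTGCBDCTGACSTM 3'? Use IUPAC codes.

5'-KASGTCAGHVGCAMCGTKGNCCHGCRGGSGTCGGWR-3'

Standard pairs A↔T, G↔C; ambiguity codes pair Y↔R, M↔K, W↔W, S↔S, B↔V, D↔H, N↔N. Complement (RWGGCTGSGGRCGHCCNGKTGCMACGVHGACTGSAK), then reverse for 5'→3'.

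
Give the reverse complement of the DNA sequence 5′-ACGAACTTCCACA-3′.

5'-TGTGGAAGTTCGT-3'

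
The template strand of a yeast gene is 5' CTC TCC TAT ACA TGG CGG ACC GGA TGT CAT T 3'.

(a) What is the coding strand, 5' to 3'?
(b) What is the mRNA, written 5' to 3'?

(a) 5′-AATGACATCCGGTCCGCCATGTATAGGAGAG-3′
(b) 5'-AAUGACAUCCGGUCCGCCAUGUAUAGGAGAG-3'

(a) The coding strand is the reverse complement of the template: complement GAGAGGATATGTACCGCCTGGCCTACAGTAA, then reverse.
(b) mRNA has the coding-strand sequence with T→U.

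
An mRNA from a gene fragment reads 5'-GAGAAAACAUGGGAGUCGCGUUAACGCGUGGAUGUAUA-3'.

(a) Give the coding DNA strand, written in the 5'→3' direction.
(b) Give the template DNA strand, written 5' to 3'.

(a) The coding strand matches the mRNA with U→T.
(b) The template strand is the reverse complement of the coding strand.

(a) 5′-GAGAAAACATGGGAGTCGCGTTAACGCGTGGATGTATA-3′
(b) 5'-TATACATCCACGCGTTAACGCGACTCCCATGTTTTCTC-3'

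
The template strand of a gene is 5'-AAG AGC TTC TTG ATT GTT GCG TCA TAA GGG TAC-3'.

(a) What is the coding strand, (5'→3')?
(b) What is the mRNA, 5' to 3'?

(a) 5′-GTACCCTTATGACGCAACAATCAAGAAGCTCTT-3′
(b) 5′-GUACCCUUAUGACGCAACAAUCAAGAAGCUCUU-3′

(a) The coding strand is the reverse complement of the template: complement TTCTCGAAGAACTAACAACGCAGTATTCCCATG, then reverse.
(b) mRNA has the coding-strand sequence with T→U.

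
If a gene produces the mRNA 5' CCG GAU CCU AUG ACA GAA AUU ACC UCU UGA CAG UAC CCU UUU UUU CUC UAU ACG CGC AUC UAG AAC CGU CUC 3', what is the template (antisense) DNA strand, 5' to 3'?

5'-GAGACGGTTCTAGATGCGCGTATAGAGAAAAAAAGGGTACTGTCAAGAGGTAATTTCTGTCATAGGATCCGG-3'

Replace U with T to get the coding DNA strand: CCGGATCCTATGACAGAAATTACCTCTTGACAGTACCCTTTTTTTCTCTATACGCGCATCTAGAACCGTCTC. The template strand is its reverse complement (complement GGCCTAGGATACTGTCTTTAATGGAGAACTGTCATGGGAAAAAAAGAGATATGCGCGTAGATCTTGGCAGAG, then reverse).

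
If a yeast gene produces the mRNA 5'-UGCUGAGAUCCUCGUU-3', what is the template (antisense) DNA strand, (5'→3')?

Replace U with T to get the coding DNA strand: TGCTGAGATCCTCGTT. The template strand is its reverse complement (complement ACGACTCTAGGAGCAA, then reverse).

5'-AACGAGGATCTCAGCA-3'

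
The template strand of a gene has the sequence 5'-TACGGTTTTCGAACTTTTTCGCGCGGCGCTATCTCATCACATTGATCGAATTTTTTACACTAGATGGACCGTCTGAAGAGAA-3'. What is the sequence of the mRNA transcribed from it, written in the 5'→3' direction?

5'-UUCUCUUCAGACGGUCCAUCUAGUGUAAAAAAUUCGAUCAAUGUGAUGAGAUAGCGCCGCGCGAAAAAGUUCGAAAACCGUA-3'

The mRNA has the sequence of the coding strand (reverse complement of the template) with T→U. Reverse complement of TACGGTTTTCGAACTTTTTCGCGCGGCGCTATCTCATCACATTGATCGAATTTTTTACACTAGATGGACCGTCTGAAGAGAA is TTCTCTTCAGACGGTCCATCTAGTGTAAAAAATTCGATCAATGTGATGAGATAGCGCCGCGCGAAAAAGTTCGAAAACCGTA; then T→U.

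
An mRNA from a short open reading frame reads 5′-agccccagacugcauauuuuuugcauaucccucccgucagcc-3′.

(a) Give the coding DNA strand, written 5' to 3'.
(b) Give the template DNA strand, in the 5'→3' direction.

(a) The coding strand matches the mRNA with U→T.
(b) The template strand is the reverse complement of the coding strand.

(a) 5'-AGCCCCAGACTGCATATTTTTTGCATATCCCTCCCGTCAGCC-3'
(b) 5'-GGCTGACGGGAGGGATATGCAAAAAATATGCAGTCTGGGGCT-3'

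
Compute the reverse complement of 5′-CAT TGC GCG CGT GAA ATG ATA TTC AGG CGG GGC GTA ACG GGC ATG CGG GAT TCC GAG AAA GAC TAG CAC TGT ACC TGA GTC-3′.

5'-GACTCAGGTACAGTGCTAGTCTTTCTCGGAATCCCGCATGCCCGTTACGCCCCGCCTGAATATCATTTCACGCGCGCAATG-3'

Reading the sequence 3'→5' and pairing each base (A↔T, G↔C) gives the reverse complement directly.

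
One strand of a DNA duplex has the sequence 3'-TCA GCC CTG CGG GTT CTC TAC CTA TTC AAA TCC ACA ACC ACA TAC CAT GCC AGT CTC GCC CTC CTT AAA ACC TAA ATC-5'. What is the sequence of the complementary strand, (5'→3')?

The strand is given 3'→5', so its complement runs 5'→3' in the same left-to-right order: pair each base A↔T, G↔C.

5'-AGTCGGGACGCCCAAGAGATGGATAAGTTTAGGTGTTGGTGTATGGTACGGTCAGAGCGGGAGGAATTTTGGATTTAG-3'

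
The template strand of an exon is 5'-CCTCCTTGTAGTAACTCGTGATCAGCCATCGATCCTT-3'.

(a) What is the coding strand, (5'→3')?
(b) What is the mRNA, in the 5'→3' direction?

(a) 5′-AAGGATCGATGGCTGATCACGAGTTACTACAAGGAGG-3′
(b) 5′-AAGGAUCGAUGGCUGAUCACGAGUUACUACAAGGAGG-3′

(a) The coding strand is the reverse complement of the template: complement GGAGGAACATCATTGAGCACTAGTCGGTAGCTAGGAA, then reverse.
(b) mRNA has the coding-strand sequence with T→U.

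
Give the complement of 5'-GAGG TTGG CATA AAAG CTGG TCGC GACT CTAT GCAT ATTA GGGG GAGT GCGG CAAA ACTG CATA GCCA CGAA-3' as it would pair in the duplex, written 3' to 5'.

3'-CTCCAACCGTATTTTCGACCAGCGCTGAGATACGTATAATCCCCCTCACGCCGTTTTGACGTATCGGTGCTT-5'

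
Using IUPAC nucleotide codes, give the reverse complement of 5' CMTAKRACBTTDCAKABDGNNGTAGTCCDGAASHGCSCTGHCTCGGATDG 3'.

Standard pairs A↔T, G↔C; ambiguity codes pair R↔Y, M↔K, S↔S, B↔V, D↔H, N↔N. Complement (GKATMYTGVAAHGTMTVHCNNCATCAGGHCTTSDCGSGACDGAGCCTAHC), then reverse for 5'→3'.

5'-CHATCCGAGDCAGSGCDSTTCHGGACTACNNCHVTMTGHAAVGTYMTAKG-3'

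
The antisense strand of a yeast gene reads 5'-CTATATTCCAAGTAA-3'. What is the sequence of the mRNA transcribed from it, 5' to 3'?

RNA polymerase reads the template 3'→5' and synthesizes mRNA 5'→3' by base-pairing (A→U, T→A, G↔C). The complement of the template is GATATAAGGTTCATT; antiparallel, so 5'→3' the coding strand is TTACTTGGAATATAG. Replace T with U for the mRNA.

5'-UUACUUGGAAUAUAG-3'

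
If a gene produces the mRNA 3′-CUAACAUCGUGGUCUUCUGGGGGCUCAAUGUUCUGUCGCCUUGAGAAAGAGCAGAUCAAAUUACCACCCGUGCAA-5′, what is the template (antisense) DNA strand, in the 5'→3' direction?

Written 5'→3' the mRNA is AACGUGCCCACCAUUAAACUAGACGAGAAAGAGUUCCGCUGUCUUGUAACUCGGGGGUCUUCUGGUGCUACAAUC, so the coding DNA strand is AACGTGCCCACCATTAAACTAGACGAGAAAGAGTTCCGCTGTCTTGTAACTCGGGGGTCTTCTGGTGCTACAATC. The template is its reverse complement.

5'-GATTGTAGCACCAGAAGACCCCCGAGTTACAAGACAGCGGAACTCTTTCTCGTCTAGTTTAATGGTGGGCACGTT-3'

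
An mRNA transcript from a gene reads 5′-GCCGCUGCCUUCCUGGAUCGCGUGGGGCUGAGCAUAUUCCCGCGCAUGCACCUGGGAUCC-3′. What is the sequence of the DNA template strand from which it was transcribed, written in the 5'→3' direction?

5′-GGATCCCAGGTGCATGCGCGGGAATATGCTCAGCCCCACGCGATCCAGGAAGGCAGCGGC-3′

Replace U with T to get the coding DNA strand: GCCGCTGCCTTCCTGGATCGCGTGGGGCTGAGCATATTCCCGCGCATGCACCTGGGATCC. The template strand is its reverse complement (complement CGGCGACGGAAGGACCTAGCGCACCCCGACTCGTATAAGGGCGCGTACGTGGACCCTAGG, then reverse).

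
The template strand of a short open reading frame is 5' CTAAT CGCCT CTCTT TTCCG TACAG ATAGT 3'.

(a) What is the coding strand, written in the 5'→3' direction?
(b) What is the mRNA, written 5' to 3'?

(a) The coding strand is the reverse complement of the template: complement GATTAGCGGAGAGAAAAGGCATGTCTATCA, then reverse.
(b) mRNA has the coding-strand sequence with T→U.

(a) 5'-ACTATCTGTACGGAAAAGAGAGGCGATTAG-3'
(b) 5'-ACUAUCUGUACGGAAAAGAGAGGCGAUUAG-3'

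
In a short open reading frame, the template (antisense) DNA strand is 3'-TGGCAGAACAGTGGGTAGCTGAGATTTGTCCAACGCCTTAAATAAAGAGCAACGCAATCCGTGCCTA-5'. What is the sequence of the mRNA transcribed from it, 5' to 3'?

5'-ACCGUCUUGUCACCCAUCGACUCUAAACAGGUUGCGGAAUUUAUUUCUCGUUGCGUUAGGCACGGAU-3'

Reading the template 3'→5' as shown, RNA polymerase pairs each base (A→U, T→A, G↔C) to build mRNA 5'→3' directly.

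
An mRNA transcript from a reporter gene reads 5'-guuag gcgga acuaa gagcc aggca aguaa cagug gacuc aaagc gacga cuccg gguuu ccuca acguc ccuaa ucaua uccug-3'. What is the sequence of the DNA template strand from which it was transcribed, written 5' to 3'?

5'-CAGGATATGATTAGGGACGTTGAGGAAACCCGGAGTCGTCGCTTTGAGTCCACTGTTACTTGCCTGGCTCTTAGTTCCGCCTAAC-3'

Replace U with T to get the coding DNA strand: GTTAGGCGGAACTAAGAGCCAGGCAAGTAACAGTGGACTCAAAGCGACGACTCCGGGTTTCCTCAACGTCCCTAATCATATCCTG. The template strand is its reverse complement (complement CAATCCGCCTTGATTCTCGGTCCGTTCATTGTCACCTGAGTTTCGCTGCTGAGGCCCAAAGGAGTTGCAGGGATTAGTATAGGAC, then reverse).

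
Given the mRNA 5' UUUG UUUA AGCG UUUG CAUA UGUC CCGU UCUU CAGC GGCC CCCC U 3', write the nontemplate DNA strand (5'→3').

5'-TTTGTTTAAGCGTTTGCATATGTCCCGTTCTTCAGCGGCCCCCCT-3'

The coding DNA strand has the same 5'→3' sequence as the mRNA with U replaced by T.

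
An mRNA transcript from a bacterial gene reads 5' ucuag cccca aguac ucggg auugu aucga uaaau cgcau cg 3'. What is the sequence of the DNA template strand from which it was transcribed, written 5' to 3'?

5'-CGATGCGATTTATCGATACAATCCCGAGTACTTGGGGCTAGA-3'

Replace U with T to get the coding DNA strand: TCTAGCCCCAAGTACTCGGGATTGTATCGATAAATCGCATCG. The template strand is its reverse complement (complement AGATCGGGGTTCATGAGCCCTAACATAGCTATTTAGCGTAGC, then reverse).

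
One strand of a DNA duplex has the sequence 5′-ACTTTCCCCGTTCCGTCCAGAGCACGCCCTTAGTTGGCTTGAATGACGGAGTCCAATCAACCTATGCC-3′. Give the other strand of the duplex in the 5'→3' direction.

Pairing A↔T and G↔C gives TGAAAGGGGCAAGGCAGGTCTCGTGCGGGAATCAACCGAACTTACTGCCTCAGGTTAGTTGGATACGG, running 3'→5'. Reverse for the 5'→3' convention.

5'-GGCATAGGTTGATTGGACTCCGTCATTCAAGCCAACTAAGGGCGTGCTCTGGACGGAACGGGGAAAGT-3'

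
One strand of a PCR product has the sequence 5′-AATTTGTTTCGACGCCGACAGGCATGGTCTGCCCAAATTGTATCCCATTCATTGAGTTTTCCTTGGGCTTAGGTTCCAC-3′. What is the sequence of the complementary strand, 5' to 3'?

The complement of AATTTGTTTCGACGCCGACAGGCATGGTCTGCCCAAATTGTATCCCATTCATTGAGTTTTCCTTGGGCTTAGGTTCCAC is TTAAACAAAGCTGCGGCTGTCCGTACCAGACGGGTTTAACATAGGGTAAGTAACTCAAAAGGAACCCGAATCCAAGGTG (A↔T, G↔C). DNA strands are antiparallel, so the complementary strand runs 3'→5'; reversing gives the 5'→3' form.

5'-GTGGAACCTAAGCCCAAGGAAAACTCAATGAATGGGATACAATTTGGGCAGACCATGCCTGTCGGCGTCGAAACAAATT-3'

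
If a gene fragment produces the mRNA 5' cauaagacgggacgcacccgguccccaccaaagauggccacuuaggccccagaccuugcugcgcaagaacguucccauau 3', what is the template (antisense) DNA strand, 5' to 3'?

5'-ATATGGGAACGTTCTTGCGCAGCAAGGTCTGGGGCCTAAGTGGCCATCTTTGGTGGGGACCGGGTGCGTCCCGTCTTATG-3'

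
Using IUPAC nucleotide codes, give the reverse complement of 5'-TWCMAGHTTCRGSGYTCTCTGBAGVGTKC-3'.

5'-GMACBCTVCAGAGARCSCYGAADCTKGWA-3'

Standard pairs A↔T, G↔C; ambiguity codes pair R↔Y, M↔K, W↔W, S↔S, B↔V, H↔D. Complement (AWGKTCDAAGYCSCRAGAGACVTCBCAMG), then reverse for 5'→3'.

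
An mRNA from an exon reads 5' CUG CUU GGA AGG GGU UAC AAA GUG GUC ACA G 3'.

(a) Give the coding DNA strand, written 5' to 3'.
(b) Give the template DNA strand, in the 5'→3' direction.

(a) 5'-CTGCTTGGAAGGGGTTACAAAGTGGTCACAG-3'
(b) 5'-CTGTGACCACTTTGTAACCCCTTCCAAGCAG-3'

(a) The coding strand matches the mRNA with U→T.
(b) The template strand is the reverse complement of the coding strand.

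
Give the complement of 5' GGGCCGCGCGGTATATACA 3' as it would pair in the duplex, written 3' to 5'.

Base-pairing A↔T, G↔C gives the complement. The complementary strand is antiparallel, so paired with a 5'→3' strand it runs 3'→5'.

3'-CCCGGCGCGCCATATATGT-5'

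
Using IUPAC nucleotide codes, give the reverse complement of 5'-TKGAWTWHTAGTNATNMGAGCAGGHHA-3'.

5'-TDDCCTGCTCKNATNACTADWAWTCMA-3'

Standard pairs A↔T, G↔C; ambiguity codes pair M↔K, W↔W, H↔D, N↔N. Complement (AMCTWAWDATCANTANKCTCGTCCDDT), then reverse for 5'→3'.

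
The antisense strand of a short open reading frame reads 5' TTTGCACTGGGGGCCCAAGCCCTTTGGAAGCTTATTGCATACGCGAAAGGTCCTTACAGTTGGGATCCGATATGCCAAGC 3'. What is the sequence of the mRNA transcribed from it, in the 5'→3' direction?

5'-GCUUGGCAUAUCGGAUCCCAACUGUAAGGACCUUUCGCGUAUGCAAUAAGCUUCCAAAGGGCUUGGGCCCCCAGUGCAAA-3'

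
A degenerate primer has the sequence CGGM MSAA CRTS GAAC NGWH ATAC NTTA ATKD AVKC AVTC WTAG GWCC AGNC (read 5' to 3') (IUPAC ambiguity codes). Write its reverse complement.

5'-GNCTGGWCCTAWGABTGMBTHMATTAANGTATDWCNGTTCSAYGTTSKKCCG-3'

Standard pairs A↔T, G↔C; ambiguity codes pair R↔Y, M↔K, W↔W, S↔S, D↔H, V↔B, N↔N. Complement (GCCKKSTTGYASCTTGNCWDTATGNAATTAMHTBMGTBAGWATCCWGGTCNG), then reverse for 5'→3'.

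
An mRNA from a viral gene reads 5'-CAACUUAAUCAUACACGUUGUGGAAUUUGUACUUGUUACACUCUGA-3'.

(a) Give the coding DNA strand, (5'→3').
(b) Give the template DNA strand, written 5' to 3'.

(a) The coding strand matches the mRNA with U→T.
(b) The template strand is the reverse complement of the coding strand.

(a) 5'-CAACTTAATCATACACGTTGTGGAATTTGTACTTGTTACACTCTGA-3'
(b) 5'-TCAGAGTGTAACAAGTACAAATTCCACAACGTGTATGATTAAGTTG-3'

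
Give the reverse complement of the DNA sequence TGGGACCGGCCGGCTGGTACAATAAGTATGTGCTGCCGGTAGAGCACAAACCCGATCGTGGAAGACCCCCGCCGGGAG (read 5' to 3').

5′-CTCCCGGCGGGGGTCTTCCACGATCGGGTTTGTGCTCTACCGGCAGCACATACTTATTGTACCAGCCGGCCGGTCCCA-3′

Reading the sequence 3'→5' and pairing each base (A↔T, G↔C) gives the reverse complement directly.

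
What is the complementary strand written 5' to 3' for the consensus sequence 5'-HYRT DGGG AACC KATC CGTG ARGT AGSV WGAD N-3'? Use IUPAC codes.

5'-NHTCWBSCTACYTCACGGATMGGTTCCCHAYRD-3'

Standard pairs A↔T, G↔C; ambiguity codes pair R↔Y, K↔M, W↔W, S↔S, D↔H, V↔B, N↔N. Complement (DRYAHCCCTTGGMTAGGCACTYCATCSBWCTHN), then reverse for 5'→3'.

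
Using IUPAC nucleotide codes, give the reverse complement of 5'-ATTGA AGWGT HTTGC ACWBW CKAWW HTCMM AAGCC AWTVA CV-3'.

5'-BGTBAWTGGCTTKKGADWWTMGWVWGTGCAADACWCTTCAAT-3'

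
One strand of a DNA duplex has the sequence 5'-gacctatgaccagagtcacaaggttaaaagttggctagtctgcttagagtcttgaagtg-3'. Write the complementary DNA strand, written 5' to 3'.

The complement of GACCTATGACCAGAGTCACAAGGTTAAAAGTTGGCTAGTCTGCTTAGAGTCTTGAAGTG is CTGGATACTGGTCTCAGTGTTCCAATTTTCAACCGATCAGACGAATCTCAGAACTTCAC (A↔T, G↔C). DNA strands are antiparallel, so the complementary strand runs 3'→5'; reversing gives the 5'→3' form.

5′-CACTTCAAGACTCTAAGCAGACTAGCCAACTTTTAACCTTGTGACTCTGGTCATAGGTC-3′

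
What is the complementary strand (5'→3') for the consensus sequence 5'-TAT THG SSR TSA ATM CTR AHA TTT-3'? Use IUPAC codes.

5'-AAATDTYAGKATTSAYSSCDAATA-3'

Standard pairs A↔T, G↔C; ambiguity codes pair R↔Y, M↔K, S↔S, H↔D. Complement (ATAADCSSYASTTAKGAYTDTAAA), then reverse for 5'→3'.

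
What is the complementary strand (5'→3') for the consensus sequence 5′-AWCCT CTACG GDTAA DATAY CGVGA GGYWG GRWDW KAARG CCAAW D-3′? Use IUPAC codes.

5'-HWTTGGCYTTMWHWYCCWRCCTCBCGRTATHTTAHCCGTAGAGGWT-3'

Standard pairs A↔T, G↔C; ambiguity codes pair R↔Y, K↔M, W↔W, D↔H, V↔B. Complement (TWGGAGATGCCHATTHTATRGCBCTCCRWCCYWHWMTTYCGGTTWH), then reverse for 5'→3'.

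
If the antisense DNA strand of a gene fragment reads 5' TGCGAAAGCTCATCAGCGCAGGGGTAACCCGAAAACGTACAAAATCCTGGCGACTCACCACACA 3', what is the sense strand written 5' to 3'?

The coding strand is complementary and antiparallel to the template: take the complement (A↔T, G↔C) and reverse.

5'-TGTGTGGTGAGTCGCCAGGATTTTGTACGTTTTCGGGTTACCCCTGCGCTGATGAGCTTTCGCA-3'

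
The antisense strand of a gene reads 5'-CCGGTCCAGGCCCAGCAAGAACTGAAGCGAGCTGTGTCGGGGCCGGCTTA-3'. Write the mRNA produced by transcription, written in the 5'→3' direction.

RNA polymerase reads the template 3'→5' and synthesizes mRNA 5'→3' by base-pairing (A→U, T→A, G↔C). The complement of the template is GGCCAGGTCCGGGTCGTTCTTGACTTCGCTCGACACAGCCCCGGCCGAAT; antiparallel, so 5'→3' the coding strand is TAAGCCGGCCCCGACACAGCTCGCTTCAGTTCTTGCTGGGCCTGGACCGG. Replace T with U for the mRNA.

5'-UAAGCCGGCCCCGACACAGCUCGCUUCAGUUCUUGCUGGGCCUGGACCGG-3'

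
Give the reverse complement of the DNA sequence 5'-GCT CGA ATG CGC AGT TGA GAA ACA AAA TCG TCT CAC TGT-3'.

5'-ACAGTGAGACGATTTTGTTTCTCAACTGCGCATTCGAGC-3'

Complement each base (A↔T, G↔C): CGAGCTTACGCGTCAACTCTTTGTTTTAGCAGAGTGACA. Then reverse.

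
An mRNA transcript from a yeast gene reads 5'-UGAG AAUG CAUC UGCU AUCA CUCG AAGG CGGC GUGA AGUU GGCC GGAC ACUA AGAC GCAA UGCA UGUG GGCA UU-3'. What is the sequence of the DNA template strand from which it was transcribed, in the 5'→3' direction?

Replace U with T to get the coding DNA strand: TGAGAATGCATCTGCTATCACTCGAAGGCGGCGTGAAGTTGGCCGGACACTAAGACGCAATGCATGTGGGCATT. The template strand is its reverse complement (complement ACTCTTACGTAGACGATAGTGAGCTTCCGCCGCACTTCAACCGGCCTGTGATTCTGCGTTACGTACACCCGTAA, then reverse).

5′-AATGCCCACATGCATTGCGTCTTAGTGTCCGGCCAACTTCACGCCGCCTTCGAGTGATAGCAGATGCATTCTCA-3′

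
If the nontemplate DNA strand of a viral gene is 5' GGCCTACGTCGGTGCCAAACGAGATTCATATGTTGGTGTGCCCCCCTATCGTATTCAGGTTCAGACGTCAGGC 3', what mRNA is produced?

5'-GGCCUACGUCGGUGCCAAACGAGAUUCAUAUGUUGGUGUGCCCCCCUAUCGUAUUCAGGUUCAGACGUCAGGC-3'

The mRNA is synthesized from the template strand, so it matches the coding strand with T replaced by U.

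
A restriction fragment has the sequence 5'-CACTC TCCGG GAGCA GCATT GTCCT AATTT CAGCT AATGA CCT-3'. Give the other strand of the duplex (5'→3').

5′-AGGTCATTAGCTGAAATTAGGACAATGCTGCTCCCGGAGAGTG-3′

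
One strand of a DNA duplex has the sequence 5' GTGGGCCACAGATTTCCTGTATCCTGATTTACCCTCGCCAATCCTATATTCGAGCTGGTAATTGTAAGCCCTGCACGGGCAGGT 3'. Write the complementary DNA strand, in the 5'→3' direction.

5'-ACCTGCCCGTGCAGGGCTTACAATTACCAGCTCGAATATAGGATTGGCGAGGGTAAATCAGGATACAGGAAATCTGTGGCCCAC-3'

The complement of GTGGGCCACAGATTTCCTGTATCCTGATTTACCCTCGCCAATCCTATATTCGAGCTGGTAATTGTAAGCCCTGCACGGGCAGGT is CACCCGGTGTCTAAAGGACATAGGACTAAATGGGAGCGGTTAGGATATAAGCTCGACCATTAACATTCGGGACGTGCCCGTCCA (A↔T, G↔C). DNA strands are antiparallel, so the complementary strand runs 3'→5'; reversing gives the 5'→3' form.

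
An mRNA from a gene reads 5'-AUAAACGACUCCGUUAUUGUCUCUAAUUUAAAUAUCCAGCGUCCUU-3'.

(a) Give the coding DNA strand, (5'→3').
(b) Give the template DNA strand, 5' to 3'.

(a) The coding strand matches the mRNA with U→T.
(b) The template strand is the reverse complement of the coding strand.

(a) 5′-ATAAACGACTCCGTTATTGTCTCTAATTTAAATATCCAGCGTCCTT-3′
(b) 5'-AAGGACGCTGGATATTTAAATTAGAGACAATAACGGAGTCGTTTAT-3'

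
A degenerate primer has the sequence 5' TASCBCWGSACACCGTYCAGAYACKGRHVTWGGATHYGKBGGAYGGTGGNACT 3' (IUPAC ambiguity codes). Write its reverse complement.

5'-AGTNCCACCRTCCVMCRDATCCWABDYCMGTRTCTGRACGGTGTSCWGVGSTA-3'

Standard pairs A↔T, G↔C; ambiguity codes pair R↔Y, K↔M, W↔W, S↔S, B↔V, H↔D, N↔N. Complement (ATSGVGWCSTGTGGCARGTCTRTGMCYDBAWCCTADRCMVCCTRCCACCNTGA), then reverse for 5'→3'.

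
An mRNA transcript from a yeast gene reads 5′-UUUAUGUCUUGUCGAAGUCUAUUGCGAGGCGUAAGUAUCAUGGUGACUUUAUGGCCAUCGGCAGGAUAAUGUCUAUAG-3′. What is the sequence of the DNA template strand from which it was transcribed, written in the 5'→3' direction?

Replace U with T to get the coding DNA strand: TTTATGTCTTGTCGAAGTCTATTGCGAGGCGTAAGTATCATGGTGACTTTATGGCCATCGGCAGGATAATGTCTATAG. The template strand is its reverse complement (complement AAATACAGAACAGCTTCAGATAACGCTCCGCATTCATAGTACCACTGAAATACCGGTAGCCGTCCTATTACAGATATC, then reverse).

5'-CTATAGACATTATCCTGCCGATGGCCATAAAGTCACCATGATACTTACGCCTCGCAATAGACTTCGACAAGACATAAA-3'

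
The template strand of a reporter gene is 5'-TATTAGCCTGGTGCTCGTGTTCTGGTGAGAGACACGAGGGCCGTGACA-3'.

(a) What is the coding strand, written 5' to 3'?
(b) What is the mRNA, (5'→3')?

(a) 5'-TGTCACGGCCCTCGTGTCTCTCACCAGAACACGAGCACCAGGCTAATA-3'
(b) 5'-UGUCACGGCCCUCGUGUCUCUCACCAGAACACGAGCACCAGGCUAAUA-3'

(a) The coding strand is the reverse complement of the template: complement ATAATCGGACCACGAGCACAAGACCACTCTCTGTGCTCCCGGCACTGT, then reverse.
(b) mRNA has the coding-strand sequence with T→U.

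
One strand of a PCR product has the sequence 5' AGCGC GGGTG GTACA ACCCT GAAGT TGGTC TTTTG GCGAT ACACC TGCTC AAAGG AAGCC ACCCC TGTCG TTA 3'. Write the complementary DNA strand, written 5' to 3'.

5'-TAACGACAGGGGTGGCTTCCTTTGAGCAGGTGTATCGCCAAAAGACCAACTTCAGGGTTGTACCACCCGCGCT-3'

The complement of AGCGCGGGTGGTACAACCCTGAAGTTGGTCTTTTGGCGATACACCTGCTCAAAGGAAGCCACCCCTGTCGTTA is TCGCGCCCACCATGTTGGGACTTCAACCAGAAAACCGCTATGTGGACGAGTTTCCTTCGGTGGGGACAGCAAT (A↔T, G↔C). DNA strands are antiparallel, so the complementary strand runs 3'→5'; reversing gives the 5'→3' form.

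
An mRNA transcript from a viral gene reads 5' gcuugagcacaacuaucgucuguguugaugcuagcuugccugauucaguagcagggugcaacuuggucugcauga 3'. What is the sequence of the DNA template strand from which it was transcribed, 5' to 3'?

5′-TCATGCAGACCAAGTTGCACCCTGCTACTGAATCAGGCAAGCTAGCATCAACACAGACGATAGTTGTGCTCAAGC-3′

Replace U with T to get the coding DNA strand: GCTTGAGCACAACTATCGTCTGTGTTGATGCTAGCTTGCCTGATTCAGTAGCAGGGTGCAACTTGGTCTGCATGA. The template strand is its reverse complement (complement CGAACTCGTGTTGATAGCAGACACAACTACGATCGAACGGACTAAGTCATCGTCCCACGTTGAACCAGACGTACT, then reverse).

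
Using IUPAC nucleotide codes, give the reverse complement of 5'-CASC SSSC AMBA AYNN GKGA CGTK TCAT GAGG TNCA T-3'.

Standard pairs A↔T, G↔C; ambiguity codes pair Y↔R, M↔K, S↔S, B↔V, N↔N. Complement (GTSGSSSGTKVTTRNNCMCTGCAMAGTACTCCANGTA), then reverse for 5'→3'.

5'-ATGNACCTCATGAMACGTCMCNNRTTVKTGSSSGSTG-3'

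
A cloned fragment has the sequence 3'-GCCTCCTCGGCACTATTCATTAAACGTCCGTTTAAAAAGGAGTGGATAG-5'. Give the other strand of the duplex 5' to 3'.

5'-CGGAGGAGCCGTGATAAGTAATTTGCAGGCAAATTTTTCCTCACCTATC-3'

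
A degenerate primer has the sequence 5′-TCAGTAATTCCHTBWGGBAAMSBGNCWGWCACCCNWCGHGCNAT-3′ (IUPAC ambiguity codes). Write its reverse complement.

5'-ATNGCDCGWNGGGTGWCWGNCVSKTTVCCWVADGGAATTACTGA-3'

Standard pairs A↔T, G↔C; ambiguity codes pair M↔K, W↔W, S↔S, B↔V, H↔D, N↔N. Complement (AGTCATTAAGGDAVWCCVTTKSVCNGWCWGTGGGNWGCDCGNTA), then reverse for 5'→3'.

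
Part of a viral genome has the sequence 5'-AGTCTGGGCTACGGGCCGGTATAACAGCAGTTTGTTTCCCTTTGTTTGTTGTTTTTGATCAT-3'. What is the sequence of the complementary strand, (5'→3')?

Pairing A↔T and G↔C gives TCAGACCCGATGCCCGGCCATATTGTCGTCAAACAAAGGGAAACAAACAACAAAAACTAGTA, running 3'→5'. Reverse for the 5'→3' convention.

5'-ATGATCAAAAACAACAAACAAAGGGAAACAAACTGCTGTTATACCGGCCCGTAGCCCAGACT-3'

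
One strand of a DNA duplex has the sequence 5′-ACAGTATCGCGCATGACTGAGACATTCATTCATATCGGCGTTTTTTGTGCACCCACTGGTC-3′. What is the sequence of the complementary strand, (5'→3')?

5'-GACCAGTGGGTGCACAAAAAACGCCGATATGAATGAATGTCTCAGTCATGCGCGATACTGT-3'

Pairing A↔T and G↔C gives TGTCATAGCGCGTACTGACTCTGTAAGTAAGTATAGCCGCAAAAAACACGTGGGTGACCAG, running 3'→5'. Reverse for the 5'→3' convention.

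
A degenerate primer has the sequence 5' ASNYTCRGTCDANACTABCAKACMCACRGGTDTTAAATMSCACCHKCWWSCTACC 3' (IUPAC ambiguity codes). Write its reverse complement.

5'-GGTAGSWWGMDGGTGSKATTTAAHACCYGTGKGTMTGVTAGTNTHGACYGARNST-3'

Standard pairs A↔T, G↔C; ambiguity codes pair R↔Y, M↔K, W↔W, S↔S, B↔V, D↔H, N↔N. Complement (TSNRAGYCAGHTNTGATVGTMTGKGTGYCCAHAATTTAKSGTGGDMGWWSGATGG), then reverse for 5'→3'.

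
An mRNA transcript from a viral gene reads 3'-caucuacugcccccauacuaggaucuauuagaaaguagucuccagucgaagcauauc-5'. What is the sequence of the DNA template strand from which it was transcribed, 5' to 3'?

Written 5'→3' the mRNA is CUAUACGAAGCUGACCUCUGAUGAAAGAUUAUCUAGGAUCAUACCCCCGUCAUCUAC, so the coding DNA strand is CTATACGAAGCTGACCTCTGATGAAAGATTATCTAGGATCATACCCCCGTCATCTAC. The template is its reverse complement.

5'-GTAGATGACGGGGGTATGATCCTAGATAATCTTTCATCAGAGGTCAGCTTCGTATAG-3'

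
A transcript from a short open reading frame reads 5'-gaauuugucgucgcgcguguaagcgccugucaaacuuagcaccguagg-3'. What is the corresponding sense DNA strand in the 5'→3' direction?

The coding DNA strand has the same 5'→3' sequence as the mRNA with U replaced by T.

5'-GAATTTGTCGTCGCGCGTGTAAGCGCCTGTCAAACTTAGCACCGTAGG-3'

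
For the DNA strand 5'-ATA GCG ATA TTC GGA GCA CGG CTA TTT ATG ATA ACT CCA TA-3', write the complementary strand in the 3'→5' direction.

3'-TATCGCTATAAGCCTCGTGCCGATAAATACTATTGAGGTAT-5'

Base-pairing A↔T, G↔C gives the complement. The complementary strand is antiparallel, so paired with a 5'→3' strand it runs 3'→5'.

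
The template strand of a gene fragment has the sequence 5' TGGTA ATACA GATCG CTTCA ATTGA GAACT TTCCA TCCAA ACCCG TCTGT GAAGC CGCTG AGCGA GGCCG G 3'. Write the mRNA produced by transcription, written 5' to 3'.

RNA polymerase reads the template 3'→5' and synthesizes mRNA 5'→3' by base-pairing (A→U, T→A, G↔C). The complement of the template is ACCATTATGTCTAGCGAAGTTAACTCTTGAAAGGTAGGTTTGGGCAGACACTTCGGCGACTCGCTCCGGCC; antiparallel, so 5'→3' the coding strand is CCGGCCTCGCTCAGCGGCTTCACAGACGGGTTTGGATGGAAAGTTCTCAATTGAAGCGATCTGTATTACCA. Replace T with U for the mRNA.

5'-CCGGCCUCGCUCAGCGGCUUCACAGACGGGUUUGGAUGGAAAGUUCUCAAUUGAAGCGAUCUGUAUUACCA-3'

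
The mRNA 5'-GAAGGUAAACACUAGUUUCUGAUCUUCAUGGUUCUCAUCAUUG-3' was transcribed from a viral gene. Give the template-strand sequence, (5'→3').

5′-CAATGATGAGAACCATGAAGATCAGAAACTAGTGTTTACCTTC-3′

Replace U with T to get the coding DNA strand: GAAGGTAAACACTAGTTTCTGATCTTCATGGTTCTCATCATTG. The template strand is its reverse complement (complement CTTCCATTTGTGATCAAAGACTAGAAGTACCAAGAGTAGTAAC, then reverse).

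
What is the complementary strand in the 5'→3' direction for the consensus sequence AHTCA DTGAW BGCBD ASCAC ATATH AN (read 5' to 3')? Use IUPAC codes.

5'-NTDATATGTGSTHVGCVWTCAHTGADT-3'

Standard pairs A↔T, G↔C; ambiguity codes pair W↔W, S↔S, B↔V, D↔H, N↔N. Complement (TDAGTHACTWVCGVHTSGTGTATADTN), then reverse for 5'→3'.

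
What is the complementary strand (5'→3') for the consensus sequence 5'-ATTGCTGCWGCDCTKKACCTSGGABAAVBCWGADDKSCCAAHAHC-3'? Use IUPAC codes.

5'-GDTDTTGGSMHHTCWGVBTTVTCCSAGGTMMAGHGCWGCAGCAAT-3'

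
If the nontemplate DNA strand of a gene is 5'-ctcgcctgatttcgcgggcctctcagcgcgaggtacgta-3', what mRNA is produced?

mRNA has the coding-strand sequence with U in place of T.

5'-CUCGCCUGAUUUCGCGGGCCUCUCAGCGCGAGGUACGUA-3'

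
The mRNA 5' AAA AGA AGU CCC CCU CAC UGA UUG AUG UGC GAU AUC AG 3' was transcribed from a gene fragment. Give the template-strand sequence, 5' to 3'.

5'-CTGATATCGCACATCAATCAGTGAGGGGGACTTCTTTT-3'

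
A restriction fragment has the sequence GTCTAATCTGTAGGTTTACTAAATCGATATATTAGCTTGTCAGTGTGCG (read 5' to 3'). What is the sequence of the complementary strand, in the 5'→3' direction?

The complement of GTCTAATCTGTAGGTTTACTAAATCGATATATTAGCTTGTCAGTGTGCG is CAGATTAGACATCCAAATGATTTAGCTATATAATCGAACAGTCACACGC (A↔T, G↔C). DNA strands are antiparallel, so the complementary strand runs 3'→5'; reversing gives the 5'→3' form.

5'-CGCACACTGACAAGCTAATATATCGATTTAGTAAACCTACAGATTAGAC-3'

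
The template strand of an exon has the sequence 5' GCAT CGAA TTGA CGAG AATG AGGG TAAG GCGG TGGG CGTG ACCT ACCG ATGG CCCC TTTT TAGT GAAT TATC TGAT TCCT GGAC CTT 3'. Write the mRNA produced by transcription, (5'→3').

The mRNA has the sequence of the coding strand (reverse complement of the template) with T→U. Reverse complement of GCATCGAATTGACGAGAATGAGGGTAAGGCGGTGGGCGTGACCTACCGATGGCCCCTTTTTAGTGAATTATCTGATTCCTGGACCTT is AAGGTCCAGGAATCAGATAATTCACTAAAAAGGGGCCATCGGTAGGTCACGCCCACCGCCTTACCCTCATTCTCGTCAATTCGATGC; then T→U.

5'-AAGGUCCAGGAAUCAGAUAAUUCACUAAAAAGGGGCCAUCGGUAGGUCACGCCCACCGCCUUACCCUCAUUCUCGUCAAUUCGAUGC-3'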